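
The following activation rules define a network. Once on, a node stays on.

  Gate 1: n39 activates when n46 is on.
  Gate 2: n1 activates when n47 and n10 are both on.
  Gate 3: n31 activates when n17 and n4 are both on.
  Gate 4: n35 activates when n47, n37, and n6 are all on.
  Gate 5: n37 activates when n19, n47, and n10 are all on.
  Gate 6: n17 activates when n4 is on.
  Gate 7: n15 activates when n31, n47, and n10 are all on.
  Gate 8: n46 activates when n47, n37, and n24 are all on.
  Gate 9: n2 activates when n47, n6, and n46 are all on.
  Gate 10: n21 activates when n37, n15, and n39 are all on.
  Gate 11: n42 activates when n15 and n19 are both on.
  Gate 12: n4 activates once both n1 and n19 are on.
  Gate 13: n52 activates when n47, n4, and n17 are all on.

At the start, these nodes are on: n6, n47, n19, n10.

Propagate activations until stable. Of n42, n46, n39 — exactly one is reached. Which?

Gate 2: n47 and n10 on → n1 on.
n1 and n19 are on, so n4 activates (Gate 12).
n4 is on, so n17 activates (Gate 6).
n17 and n4 are on, so n31 activates (Gate 3).
Gate 7: n31, n47, and n10 on → n15 on.
Gate 11: n15 and n19 on → n42 on.
n39 would need n46 (Gate 1), but n46 never turns on. n46 would need n47, n37, and n24 (Gate 8), but n24 never turns on.

n42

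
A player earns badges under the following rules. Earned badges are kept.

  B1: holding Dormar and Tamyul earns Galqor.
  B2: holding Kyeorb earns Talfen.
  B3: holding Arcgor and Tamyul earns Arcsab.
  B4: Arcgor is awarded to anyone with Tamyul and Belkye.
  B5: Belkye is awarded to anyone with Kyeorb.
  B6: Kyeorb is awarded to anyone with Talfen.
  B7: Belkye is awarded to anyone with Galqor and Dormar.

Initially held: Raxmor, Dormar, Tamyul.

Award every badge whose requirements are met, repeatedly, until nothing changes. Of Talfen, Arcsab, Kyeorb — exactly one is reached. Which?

Arcsab

With Dormar and Tamyul, Galqor is earned (B1).
With Galqor and Dormar, Belkye is earned (B7).
With Tamyul and Belkye, Arcgor is earned (B4).
With Arcgor and Tamyul, Arcsab is earned (B3).
Kyeorb would need Talfen (B6), but Talfen is never earned. Talfen would need Kyeorb (B2), but Kyeorb is never earned.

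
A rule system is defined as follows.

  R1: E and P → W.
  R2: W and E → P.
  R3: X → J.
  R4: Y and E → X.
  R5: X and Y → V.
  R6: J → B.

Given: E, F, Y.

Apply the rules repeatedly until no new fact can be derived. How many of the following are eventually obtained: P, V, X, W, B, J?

4

Y and E hold, so X follows (R4).
X holds, so J follows (R3).
From X and Y, R5 gives V.
J holds, so B follows (R6).
P would need W and E (R2), but W is never established.
V: reached.
X: reached.
W would need E and P (R1), but P is never established.
B: reached.
J: reached.
Reached: V, X, B, and J — 4 of the 6.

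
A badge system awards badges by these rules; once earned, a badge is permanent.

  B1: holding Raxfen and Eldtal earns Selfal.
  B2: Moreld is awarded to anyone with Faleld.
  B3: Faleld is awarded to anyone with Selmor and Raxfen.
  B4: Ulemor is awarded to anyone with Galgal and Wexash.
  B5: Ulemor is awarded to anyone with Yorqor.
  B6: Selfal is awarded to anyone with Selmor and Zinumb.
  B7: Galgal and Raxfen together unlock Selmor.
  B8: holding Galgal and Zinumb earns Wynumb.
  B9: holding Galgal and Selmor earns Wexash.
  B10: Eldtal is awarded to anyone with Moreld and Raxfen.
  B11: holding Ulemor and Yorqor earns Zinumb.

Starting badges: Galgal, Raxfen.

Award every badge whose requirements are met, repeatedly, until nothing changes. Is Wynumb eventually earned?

Wynumb would need Galgal and Zinumb (B8), but Zinumb is never earned.

No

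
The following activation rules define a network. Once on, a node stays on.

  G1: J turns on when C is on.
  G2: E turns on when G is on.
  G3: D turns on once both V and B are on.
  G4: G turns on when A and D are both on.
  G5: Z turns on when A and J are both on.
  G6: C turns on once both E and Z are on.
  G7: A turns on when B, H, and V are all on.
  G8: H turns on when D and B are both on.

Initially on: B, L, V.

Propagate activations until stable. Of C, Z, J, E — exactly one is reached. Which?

G3: V and B on → D on.
D and B are on, so H turns on (G8).
G7: B, H, and V on → A on.
G4: A and D on → G on.
G2: G on → E on.
C would need E and Z (G6), but Z never turns on. Z would need A and J (G5), but J never turns on. J would need C (G1), but C never turns on.

E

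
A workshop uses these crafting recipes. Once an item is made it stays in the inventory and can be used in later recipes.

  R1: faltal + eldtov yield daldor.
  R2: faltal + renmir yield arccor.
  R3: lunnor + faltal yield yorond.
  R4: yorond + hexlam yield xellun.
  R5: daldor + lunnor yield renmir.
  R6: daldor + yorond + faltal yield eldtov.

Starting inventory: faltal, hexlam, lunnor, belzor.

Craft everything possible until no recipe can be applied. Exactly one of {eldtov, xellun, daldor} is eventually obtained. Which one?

xellun

Using R3, lunnor and faltal make yorond.
Using R4, yorond and hexlam make xellun.
daldor would need faltal and eldtov (R1), but eldtov is never obtained. eldtov would need daldor, yorond, and faltal (R6), but daldor is never obtained.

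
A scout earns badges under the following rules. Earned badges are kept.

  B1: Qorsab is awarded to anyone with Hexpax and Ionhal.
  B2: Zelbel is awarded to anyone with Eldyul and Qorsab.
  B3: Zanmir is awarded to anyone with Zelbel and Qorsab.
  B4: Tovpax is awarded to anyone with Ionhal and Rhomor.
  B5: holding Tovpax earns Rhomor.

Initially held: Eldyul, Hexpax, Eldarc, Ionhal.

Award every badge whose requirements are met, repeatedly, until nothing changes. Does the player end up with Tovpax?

No

Tovpax would need Ionhal and Rhomor (B4), but Rhomor is never earned.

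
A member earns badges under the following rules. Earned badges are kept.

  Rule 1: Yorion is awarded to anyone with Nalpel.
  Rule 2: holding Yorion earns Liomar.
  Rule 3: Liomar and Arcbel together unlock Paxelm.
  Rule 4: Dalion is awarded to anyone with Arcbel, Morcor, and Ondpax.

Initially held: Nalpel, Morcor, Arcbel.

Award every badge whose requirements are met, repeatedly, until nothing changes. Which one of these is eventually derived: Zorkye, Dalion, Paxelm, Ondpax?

Paxelm

With Nalpel, Yorion is earned (Rule 1).
With Yorion, Liomar is earned (Rule 2).
With Liomar and Arcbel, Paxelm is earned (Rule 3).
No rule produces Ondpax, and it is not given. No rule produces Zorkye, and it is not given. Dalion would need Arcbel, Morcor, and Ondpax (Rule 4), but Ondpax is never earned.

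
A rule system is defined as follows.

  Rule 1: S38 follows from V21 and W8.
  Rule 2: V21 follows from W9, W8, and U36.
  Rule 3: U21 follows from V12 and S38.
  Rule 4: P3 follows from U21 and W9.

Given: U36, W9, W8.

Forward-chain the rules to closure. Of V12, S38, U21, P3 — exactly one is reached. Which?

From W9, W8, and U36, Rule 2 gives V21.
From V21 and W8, Rule 1 gives S38.
No rule produces V12, and it is not given. P3 would need U21 and W9 (Rule 4), but U21 is never established. U21 would need V12 and S38 (Rule 3), but V12 is never established.

S38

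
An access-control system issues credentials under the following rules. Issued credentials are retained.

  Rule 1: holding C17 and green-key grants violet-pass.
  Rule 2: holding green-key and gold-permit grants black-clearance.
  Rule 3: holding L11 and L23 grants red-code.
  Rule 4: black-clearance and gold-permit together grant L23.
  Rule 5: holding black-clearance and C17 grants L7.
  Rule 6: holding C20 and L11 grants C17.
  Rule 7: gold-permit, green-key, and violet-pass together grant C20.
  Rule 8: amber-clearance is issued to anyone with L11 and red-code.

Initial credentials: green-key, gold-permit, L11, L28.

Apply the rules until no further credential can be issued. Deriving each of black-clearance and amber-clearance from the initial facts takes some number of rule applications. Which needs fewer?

black-clearance: Holding green-key and gold-permit grants black-clearance (Rule 2). [1 rule application]
amber-clearance: Holding green-key and gold-permit grants black-clearance (Rule 2). Holding black-clearance and gold-permit grants L23 (Rule 4). Holding L11 and L23 grants red-code (Rule 3). Holding L11 and red-code grants amber-clearance (Rule 8). [4 rule applications]
black-clearance needs fewer.

black-clearance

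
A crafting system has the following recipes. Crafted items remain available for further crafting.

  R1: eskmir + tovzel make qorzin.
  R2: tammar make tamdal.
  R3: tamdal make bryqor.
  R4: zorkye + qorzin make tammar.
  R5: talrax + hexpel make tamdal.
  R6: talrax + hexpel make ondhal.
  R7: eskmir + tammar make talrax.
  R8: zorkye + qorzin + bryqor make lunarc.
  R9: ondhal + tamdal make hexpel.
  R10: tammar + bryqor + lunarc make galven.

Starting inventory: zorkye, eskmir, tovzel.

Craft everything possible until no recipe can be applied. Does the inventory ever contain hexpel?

No

hexpel would need ondhal and tamdal (R9), but ondhal is never obtained.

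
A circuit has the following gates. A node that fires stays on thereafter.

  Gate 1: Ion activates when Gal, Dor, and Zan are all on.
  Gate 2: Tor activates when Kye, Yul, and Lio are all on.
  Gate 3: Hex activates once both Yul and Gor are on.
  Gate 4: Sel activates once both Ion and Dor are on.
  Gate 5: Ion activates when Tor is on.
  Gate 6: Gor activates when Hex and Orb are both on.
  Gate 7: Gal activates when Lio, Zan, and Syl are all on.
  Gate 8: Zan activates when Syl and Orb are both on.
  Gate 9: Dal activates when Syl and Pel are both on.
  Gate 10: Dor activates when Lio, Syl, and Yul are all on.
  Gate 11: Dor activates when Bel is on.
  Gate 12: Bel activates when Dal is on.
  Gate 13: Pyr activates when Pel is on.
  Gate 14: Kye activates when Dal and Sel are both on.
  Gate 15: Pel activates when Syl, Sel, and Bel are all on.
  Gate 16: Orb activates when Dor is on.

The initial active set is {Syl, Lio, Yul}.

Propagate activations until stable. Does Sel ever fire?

Yes

Gate 10: Lio, Syl, and Yul on → Dor on.
Gate 16: Dor on → Orb on.
Syl and Orb are on, so Zan activates (Gate 8).
Lio, Zan, and Syl are on, so Gal activates (Gate 7).
Gate 1: Gal, Dor, and Zan on → Ion on.
Ion and Dor are on, so Sel activates (Gate 4).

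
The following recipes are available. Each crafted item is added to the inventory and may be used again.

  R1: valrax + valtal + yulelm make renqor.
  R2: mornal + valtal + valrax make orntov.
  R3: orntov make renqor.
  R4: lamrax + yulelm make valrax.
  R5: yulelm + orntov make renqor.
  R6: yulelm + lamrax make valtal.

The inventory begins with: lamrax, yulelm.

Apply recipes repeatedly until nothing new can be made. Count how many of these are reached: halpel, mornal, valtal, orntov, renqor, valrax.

Using R4, lamrax and yulelm make valrax.
yulelm + lamrax → valtal (R6).
valrax + valtal + yulelm → renqor (R1).
No rule produces halpel, and it is not given.
No rule produces mornal, and it is not given.
valtal: reached.
orntov would need mornal, valtal, and valrax (R2), but mornal is never obtained.
renqor: reached.
valrax: reached.
Reached: valtal, renqor, and valrax — 3 of the 6.

3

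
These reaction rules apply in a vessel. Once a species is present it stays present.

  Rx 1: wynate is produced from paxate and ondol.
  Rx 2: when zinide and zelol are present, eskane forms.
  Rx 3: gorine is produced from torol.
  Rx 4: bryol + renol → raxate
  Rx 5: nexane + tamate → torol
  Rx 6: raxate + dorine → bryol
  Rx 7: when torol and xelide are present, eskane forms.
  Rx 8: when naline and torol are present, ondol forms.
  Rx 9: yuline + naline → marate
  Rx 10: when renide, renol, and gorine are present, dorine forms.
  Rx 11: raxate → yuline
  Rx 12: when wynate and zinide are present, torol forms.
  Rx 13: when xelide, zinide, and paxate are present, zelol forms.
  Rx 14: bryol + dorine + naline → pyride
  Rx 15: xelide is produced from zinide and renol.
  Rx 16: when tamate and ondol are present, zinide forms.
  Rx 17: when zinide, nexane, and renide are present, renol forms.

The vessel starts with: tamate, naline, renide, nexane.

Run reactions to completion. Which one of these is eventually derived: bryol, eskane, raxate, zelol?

nexane and tamate present → torol forms (Rx 5).
naline and torol present → ondol forms (Rx 8).
tamate and ondol present → zinide forms (Rx 16).
zinide, nexane, and renide present → renol forms (Rx 17).
zinide and renol present → xelide forms (Rx 15).
torol and xelide present → eskane forms (Rx 7).
raxate would need bryol and renol (Rx 4), but bryol never forms. bryol would need raxate and dorine (Rx 6), but raxate never forms. zelol would need xelide, zinide, and paxate (Rx 13), but paxate never forms.

eskane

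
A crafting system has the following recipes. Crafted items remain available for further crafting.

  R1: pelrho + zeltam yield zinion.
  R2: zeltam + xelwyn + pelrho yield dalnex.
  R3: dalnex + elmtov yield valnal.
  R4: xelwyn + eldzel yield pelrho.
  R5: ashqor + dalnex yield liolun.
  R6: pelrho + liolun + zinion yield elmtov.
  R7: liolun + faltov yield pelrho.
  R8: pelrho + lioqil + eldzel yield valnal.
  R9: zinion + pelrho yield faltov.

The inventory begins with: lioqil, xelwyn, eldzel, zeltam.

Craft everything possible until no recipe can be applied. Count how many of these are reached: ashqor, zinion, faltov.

Using R4, xelwyn and eldzel make pelrho.
pelrho + zeltam → zinion (R1).
zinion + pelrho → faltov (R9).
No rule produces ashqor, and it is not given.
zinion: reached.
faltov: reached.
Reached: zinion and faltov — 2 of the 3.

2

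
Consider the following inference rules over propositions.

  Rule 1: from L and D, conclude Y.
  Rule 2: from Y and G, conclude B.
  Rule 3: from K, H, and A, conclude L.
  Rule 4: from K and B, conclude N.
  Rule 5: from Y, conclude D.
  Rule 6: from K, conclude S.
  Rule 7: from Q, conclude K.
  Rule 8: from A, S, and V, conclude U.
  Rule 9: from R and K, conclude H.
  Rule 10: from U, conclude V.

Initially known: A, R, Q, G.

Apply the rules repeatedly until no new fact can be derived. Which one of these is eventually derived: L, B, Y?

Q holds, so K follows (Rule 7).
R and K hold, so H follows (Rule 9).
K, H, and A hold, so L follows (Rule 3).
B would need Y and G (Rule 2), but Y is never established. Y would need L and D (Rule 1), but D is never established.

L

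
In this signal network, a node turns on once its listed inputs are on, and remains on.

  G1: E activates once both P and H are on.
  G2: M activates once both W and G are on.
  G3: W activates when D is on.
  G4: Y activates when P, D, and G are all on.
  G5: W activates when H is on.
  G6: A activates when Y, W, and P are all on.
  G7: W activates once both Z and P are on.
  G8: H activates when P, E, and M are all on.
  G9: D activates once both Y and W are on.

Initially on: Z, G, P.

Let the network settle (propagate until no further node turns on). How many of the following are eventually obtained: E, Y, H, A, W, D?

G7: Z and P on → W on.
E would need P and H (G1), but H never turns on.
Y would need P, D, and G (G4), but D never turns on.
H would need P, E, and M (G8), but E never turns on.
A would need Y, W, and P (G6), but Y never turns on.
W: reached.
D would need Y and W (G9), but Y never turns on.
Reached: W — 1 of the 6.

1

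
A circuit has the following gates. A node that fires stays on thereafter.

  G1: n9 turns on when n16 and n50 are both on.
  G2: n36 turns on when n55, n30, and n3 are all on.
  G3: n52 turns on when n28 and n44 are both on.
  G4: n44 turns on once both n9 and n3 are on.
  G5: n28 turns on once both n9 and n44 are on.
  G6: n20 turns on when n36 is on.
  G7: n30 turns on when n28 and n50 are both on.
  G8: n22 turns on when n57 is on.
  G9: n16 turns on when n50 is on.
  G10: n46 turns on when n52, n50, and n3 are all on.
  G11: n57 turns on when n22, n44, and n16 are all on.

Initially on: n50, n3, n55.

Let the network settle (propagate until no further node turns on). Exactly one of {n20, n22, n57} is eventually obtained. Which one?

G9: n50 on → n16 on.
n16 and n50 are on, so n9 turns on (G1).
G4: n9 and n3 on → n44 on.
n9 and n44 are on, so n28 turns on (G5).
G7: n28 and n50 on → n30 on.
n55, n30, and n3 are on, so n36 turns on (G2).
G6: n36 on → n20 on.
n57 would need n22, n44, and n16 (G11), but n22 never turns on. n22 would need n57 (G8), but n57 never turns on.

n20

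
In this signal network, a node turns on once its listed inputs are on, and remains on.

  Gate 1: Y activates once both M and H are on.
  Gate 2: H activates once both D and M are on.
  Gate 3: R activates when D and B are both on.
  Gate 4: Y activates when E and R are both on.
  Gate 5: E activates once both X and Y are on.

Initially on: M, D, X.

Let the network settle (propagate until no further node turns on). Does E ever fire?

Yes

Gate 2: D and M on → H on.
Gate 1: M and H on → Y on.
Gate 5: X and Y on → E on.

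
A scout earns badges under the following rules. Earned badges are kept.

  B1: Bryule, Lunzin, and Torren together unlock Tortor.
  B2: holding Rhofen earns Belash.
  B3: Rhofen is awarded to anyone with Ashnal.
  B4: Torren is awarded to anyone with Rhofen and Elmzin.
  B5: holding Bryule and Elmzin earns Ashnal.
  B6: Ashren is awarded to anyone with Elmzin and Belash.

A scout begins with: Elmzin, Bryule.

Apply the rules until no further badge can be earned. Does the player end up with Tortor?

Tortor would need Bryule, Lunzin, and Torren (B1), but Lunzin is never earned.

No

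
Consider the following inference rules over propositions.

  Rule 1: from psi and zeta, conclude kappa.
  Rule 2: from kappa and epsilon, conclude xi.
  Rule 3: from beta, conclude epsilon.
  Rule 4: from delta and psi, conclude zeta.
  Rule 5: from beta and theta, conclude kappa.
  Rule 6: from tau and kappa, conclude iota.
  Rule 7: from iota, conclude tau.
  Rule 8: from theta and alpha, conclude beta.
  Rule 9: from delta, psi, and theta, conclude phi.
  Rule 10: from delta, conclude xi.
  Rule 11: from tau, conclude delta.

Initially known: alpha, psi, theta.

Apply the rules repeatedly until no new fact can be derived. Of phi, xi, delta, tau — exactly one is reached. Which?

xi

theta and alpha hold, so beta follows (Rule 8).
beta and theta hold, so kappa follows (Rule 5).
From beta, Rule 3 gives epsilon.
From kappa and epsilon, Rule 2 gives xi.
delta would need tau (Rule 11), but tau is never established. tau would need iota (Rule 7), but iota is never established. phi would need delta, psi, and theta (Rule 9), but delta is never established.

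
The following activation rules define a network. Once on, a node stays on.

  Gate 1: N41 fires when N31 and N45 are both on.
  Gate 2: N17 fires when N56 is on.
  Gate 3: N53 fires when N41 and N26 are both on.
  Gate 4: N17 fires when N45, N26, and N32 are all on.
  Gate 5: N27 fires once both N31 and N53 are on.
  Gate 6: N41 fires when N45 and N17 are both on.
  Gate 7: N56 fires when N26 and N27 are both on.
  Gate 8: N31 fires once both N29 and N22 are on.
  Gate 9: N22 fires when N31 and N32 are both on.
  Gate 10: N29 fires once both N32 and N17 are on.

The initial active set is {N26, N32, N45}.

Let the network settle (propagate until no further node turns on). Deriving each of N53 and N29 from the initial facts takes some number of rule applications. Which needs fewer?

N29: Gate 4: N45, N26, and N32 on → N17 on. Gate 10: N32 and N17 on → N29 on. [2 rule applications]
N53: N45, N26, and N32 are on, so N17 fires (Gate 4). N45 and N17 are on, so N41 fires (Gate 6). N41 and N26 are on, so N53 fires (Gate 3). [3 rule applications]
N29 needs fewer.

N29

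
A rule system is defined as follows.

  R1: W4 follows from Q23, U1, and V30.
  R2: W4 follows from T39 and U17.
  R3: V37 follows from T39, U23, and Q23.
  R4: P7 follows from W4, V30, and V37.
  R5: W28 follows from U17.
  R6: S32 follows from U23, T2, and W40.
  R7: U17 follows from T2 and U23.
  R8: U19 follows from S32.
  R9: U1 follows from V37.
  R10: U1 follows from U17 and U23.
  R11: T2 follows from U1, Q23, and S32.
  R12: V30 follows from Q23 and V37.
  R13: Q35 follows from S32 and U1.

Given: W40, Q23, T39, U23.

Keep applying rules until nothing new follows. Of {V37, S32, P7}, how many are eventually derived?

2

T39, U23, and Q23 hold, so V37 follows (R3).
From Q23 and V37, R12 gives V30.
From V37, R9 gives U1.
Q23, U1, and V30 hold, so W4 follows (R1).
From W4, V30, and V37, R4 gives P7.
V37: reached.
S32 would need U23, T2, and W40 (R6), but T2 is never established.
P7: reached.
Reached: V37 and P7 — 2 of the 3.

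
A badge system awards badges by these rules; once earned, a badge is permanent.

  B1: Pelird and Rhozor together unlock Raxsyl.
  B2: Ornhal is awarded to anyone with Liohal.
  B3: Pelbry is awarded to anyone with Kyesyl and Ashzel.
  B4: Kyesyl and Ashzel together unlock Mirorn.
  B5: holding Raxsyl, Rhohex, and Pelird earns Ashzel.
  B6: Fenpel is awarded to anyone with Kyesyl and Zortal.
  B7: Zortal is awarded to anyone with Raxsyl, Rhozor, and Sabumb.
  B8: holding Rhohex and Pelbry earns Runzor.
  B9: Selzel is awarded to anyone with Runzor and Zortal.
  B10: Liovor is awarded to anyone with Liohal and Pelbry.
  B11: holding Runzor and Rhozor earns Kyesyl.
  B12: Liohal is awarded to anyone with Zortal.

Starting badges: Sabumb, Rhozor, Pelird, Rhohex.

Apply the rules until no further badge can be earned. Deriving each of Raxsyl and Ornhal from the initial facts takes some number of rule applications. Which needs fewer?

Raxsyl: With Pelird and Rhozor, Raxsyl is earned (B1). [1 rule application]
Ornhal: With Pelird and Rhozor, Raxsyl is earned (B1). With Raxsyl, Rhozor, and Sabumb, Zortal is earned (B7). With Zortal, Liohal is earned (B12). With Liohal, Ornhal is earned (B2). [4 rule applications]
Raxsyl needs fewer.

Raxsyl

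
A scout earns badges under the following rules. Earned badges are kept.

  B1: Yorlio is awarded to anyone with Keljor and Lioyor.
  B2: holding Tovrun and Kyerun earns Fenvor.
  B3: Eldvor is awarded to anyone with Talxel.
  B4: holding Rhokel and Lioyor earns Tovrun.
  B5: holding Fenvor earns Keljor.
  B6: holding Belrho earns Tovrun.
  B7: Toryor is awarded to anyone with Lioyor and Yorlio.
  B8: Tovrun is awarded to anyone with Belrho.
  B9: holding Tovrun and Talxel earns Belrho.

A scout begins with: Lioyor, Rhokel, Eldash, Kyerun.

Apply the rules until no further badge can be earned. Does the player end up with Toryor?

With Rhokel and Lioyor, Tovrun is earned (B4).
With Tovrun and Kyerun, Fenvor is earned (B2).
With Fenvor, Keljor is earned (B5).
With Keljor and Lioyor, Yorlio is earned (B1).
With Lioyor and Yorlio, Toryor is earned (B7).

Yes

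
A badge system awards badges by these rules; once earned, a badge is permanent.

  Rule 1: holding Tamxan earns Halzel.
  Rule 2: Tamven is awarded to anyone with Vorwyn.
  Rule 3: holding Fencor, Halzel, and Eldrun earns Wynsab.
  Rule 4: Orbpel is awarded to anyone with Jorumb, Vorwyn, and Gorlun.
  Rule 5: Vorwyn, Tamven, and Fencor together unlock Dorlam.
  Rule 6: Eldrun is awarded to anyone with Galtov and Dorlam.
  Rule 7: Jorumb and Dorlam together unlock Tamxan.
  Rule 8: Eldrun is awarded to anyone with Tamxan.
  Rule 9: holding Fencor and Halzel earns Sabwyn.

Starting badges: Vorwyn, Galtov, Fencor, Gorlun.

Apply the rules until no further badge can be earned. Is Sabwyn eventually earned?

Sabwyn would need Fencor and Halzel (Rule 9), but Halzel is never earned.

No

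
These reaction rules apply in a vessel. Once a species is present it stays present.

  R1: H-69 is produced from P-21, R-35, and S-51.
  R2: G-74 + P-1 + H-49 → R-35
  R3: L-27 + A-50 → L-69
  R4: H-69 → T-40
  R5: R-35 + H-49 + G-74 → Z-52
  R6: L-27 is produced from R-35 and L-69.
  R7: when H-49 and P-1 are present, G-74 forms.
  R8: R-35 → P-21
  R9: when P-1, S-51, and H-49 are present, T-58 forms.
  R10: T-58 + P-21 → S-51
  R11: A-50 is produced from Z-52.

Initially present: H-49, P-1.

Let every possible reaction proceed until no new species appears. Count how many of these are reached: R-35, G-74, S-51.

H-49 and P-1 present → G-74 forms (R7).
G-74, P-1, and H-49 present → R-35 forms (R2).
R-35: reached.
G-74: reached.
S-51 would need T-58 and P-21 (R10), but T-58 never forms.
Reached: R-35 and G-74 — 2 of the 3.

2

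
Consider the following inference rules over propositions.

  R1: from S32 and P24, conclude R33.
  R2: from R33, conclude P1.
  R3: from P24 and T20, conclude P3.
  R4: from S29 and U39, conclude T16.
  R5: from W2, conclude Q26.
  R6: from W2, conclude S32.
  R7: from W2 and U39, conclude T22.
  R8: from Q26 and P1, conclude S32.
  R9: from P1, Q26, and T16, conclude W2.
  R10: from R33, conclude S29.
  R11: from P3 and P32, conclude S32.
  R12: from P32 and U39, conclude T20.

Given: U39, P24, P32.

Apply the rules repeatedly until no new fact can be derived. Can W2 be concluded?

W2 would need P1, Q26, and T16 (R9), but Q26 is never established.

No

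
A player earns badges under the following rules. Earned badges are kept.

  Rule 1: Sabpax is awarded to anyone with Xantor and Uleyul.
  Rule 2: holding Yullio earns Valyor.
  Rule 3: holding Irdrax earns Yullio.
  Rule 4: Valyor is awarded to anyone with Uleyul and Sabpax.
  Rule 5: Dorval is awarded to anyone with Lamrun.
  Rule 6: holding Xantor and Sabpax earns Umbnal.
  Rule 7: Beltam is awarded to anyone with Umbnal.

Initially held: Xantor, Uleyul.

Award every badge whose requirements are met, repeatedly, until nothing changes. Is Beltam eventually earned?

Yes

With Xantor and Uleyul, Sabpax is earned (Rule 1).
With Xantor and Sabpax, Umbnal is earned (Rule 6).
With Umbnal, Beltam is earned (Rule 7).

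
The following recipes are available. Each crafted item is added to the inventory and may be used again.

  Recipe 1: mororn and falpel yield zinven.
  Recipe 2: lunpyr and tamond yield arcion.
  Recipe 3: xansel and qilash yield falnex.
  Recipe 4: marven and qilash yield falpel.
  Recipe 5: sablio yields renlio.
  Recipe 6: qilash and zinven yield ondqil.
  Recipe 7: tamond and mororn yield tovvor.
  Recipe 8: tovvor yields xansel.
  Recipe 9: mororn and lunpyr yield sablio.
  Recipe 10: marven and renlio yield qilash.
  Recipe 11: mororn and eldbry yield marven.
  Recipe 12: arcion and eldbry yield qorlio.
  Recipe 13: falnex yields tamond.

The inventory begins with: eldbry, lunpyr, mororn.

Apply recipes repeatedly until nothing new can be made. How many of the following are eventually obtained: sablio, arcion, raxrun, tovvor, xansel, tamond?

1

mororn and lunpyr → sablio (Recipe 9).
sablio: reached.
arcion would need lunpyr and tamond (Recipe 2), but tamond is never obtained.
No rule produces raxrun, and it is not given.
tovvor would need tamond and mororn (Recipe 7), but tamond is never obtained.
xansel would need tovvor (Recipe 8), but tovvor is never obtained.
tamond would need falnex (Recipe 13), but falnex is never obtained.
Reached: sablio — 1 of the 6.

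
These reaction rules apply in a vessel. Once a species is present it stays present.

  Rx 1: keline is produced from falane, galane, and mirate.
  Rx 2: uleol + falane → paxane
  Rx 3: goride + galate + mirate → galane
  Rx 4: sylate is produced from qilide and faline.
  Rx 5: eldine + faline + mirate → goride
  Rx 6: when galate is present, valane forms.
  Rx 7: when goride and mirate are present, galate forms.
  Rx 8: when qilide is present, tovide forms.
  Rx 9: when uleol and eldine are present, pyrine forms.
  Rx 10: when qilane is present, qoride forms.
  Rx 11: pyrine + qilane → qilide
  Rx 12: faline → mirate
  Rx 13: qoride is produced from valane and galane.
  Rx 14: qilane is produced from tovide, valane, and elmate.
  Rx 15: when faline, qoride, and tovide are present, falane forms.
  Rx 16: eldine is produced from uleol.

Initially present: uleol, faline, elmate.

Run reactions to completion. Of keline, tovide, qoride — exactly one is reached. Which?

qoride

faline present → mirate forms (Rx 12).
uleol present → eldine forms (Rx 16).
eldine, faline, and mirate present → goride forms (Rx 5).
goride and mirate present → galate forms (Rx 7).
goride, galate, and mirate present → galane forms (Rx 3).
galate present → valane forms (Rx 6).
valane and galane present → qoride forms (Rx 13).
tovide would need qilide (Rx 8), but qilide never forms. keline would need falane, galane, and mirate (Rx 1), but falane never forms.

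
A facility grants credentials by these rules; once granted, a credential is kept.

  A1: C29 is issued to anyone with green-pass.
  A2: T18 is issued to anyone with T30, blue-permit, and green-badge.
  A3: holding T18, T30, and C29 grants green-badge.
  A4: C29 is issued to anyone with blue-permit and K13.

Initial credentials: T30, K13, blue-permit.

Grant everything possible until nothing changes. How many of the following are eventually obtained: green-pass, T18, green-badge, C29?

Holding blue-permit and K13 grants C29 (A4).
No rule produces green-pass, and it is not given.
T18 would need T30, blue-permit, and green-badge (A2), but green-badge is never granted.
green-badge would need T18, T30, and C29 (A3), but T18 is never granted.
C29: reached.
Reached: C29 — 1 of the 4.

1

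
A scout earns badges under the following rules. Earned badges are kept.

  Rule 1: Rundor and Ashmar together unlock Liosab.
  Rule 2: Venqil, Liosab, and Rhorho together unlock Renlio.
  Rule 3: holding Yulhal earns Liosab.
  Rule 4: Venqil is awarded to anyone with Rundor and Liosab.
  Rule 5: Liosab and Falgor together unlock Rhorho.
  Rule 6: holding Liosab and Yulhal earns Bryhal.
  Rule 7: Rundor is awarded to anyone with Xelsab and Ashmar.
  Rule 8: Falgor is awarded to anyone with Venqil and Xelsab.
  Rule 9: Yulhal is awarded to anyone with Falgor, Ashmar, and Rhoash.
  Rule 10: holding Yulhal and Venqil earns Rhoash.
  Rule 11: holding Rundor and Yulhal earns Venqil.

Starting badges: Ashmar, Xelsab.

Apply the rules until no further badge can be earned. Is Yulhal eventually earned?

Yulhal would need Falgor, Ashmar, and Rhoash (Rule 9), but Rhoash is never earned.

No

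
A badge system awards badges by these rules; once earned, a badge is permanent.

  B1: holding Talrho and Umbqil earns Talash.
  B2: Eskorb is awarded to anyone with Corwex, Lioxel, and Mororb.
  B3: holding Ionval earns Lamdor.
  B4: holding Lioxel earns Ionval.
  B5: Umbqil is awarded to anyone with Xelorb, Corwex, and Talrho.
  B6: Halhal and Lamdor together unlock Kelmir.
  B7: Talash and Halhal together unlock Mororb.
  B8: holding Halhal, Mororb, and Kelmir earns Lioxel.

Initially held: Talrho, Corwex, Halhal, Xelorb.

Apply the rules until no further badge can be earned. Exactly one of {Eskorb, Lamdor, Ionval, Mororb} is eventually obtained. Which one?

Mororb

With Xelorb, Corwex, and Talrho, Umbqil is earned (B5).
With Talrho and Umbqil, Talash is earned (B1).
With Talash and Halhal, Mororb is earned (B7).
Ionval would need Lioxel (B4), but Lioxel is never earned. Lamdor would need Ionval (B3), but Ionval is never earned. Eskorb would need Corwex, Lioxel, and Mororb (B2), but Lioxel is never earned.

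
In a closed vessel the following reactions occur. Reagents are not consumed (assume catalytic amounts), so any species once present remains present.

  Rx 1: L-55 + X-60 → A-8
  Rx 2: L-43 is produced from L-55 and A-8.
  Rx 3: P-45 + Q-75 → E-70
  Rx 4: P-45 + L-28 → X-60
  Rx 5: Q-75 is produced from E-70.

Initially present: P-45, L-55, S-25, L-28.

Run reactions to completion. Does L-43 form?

P-45 and L-28 present → X-60 forms (Rx 4).
L-55 and X-60 present → A-8 forms (Rx 1).
L-55 and A-8 present → L-43 forms (Rx 2).

Yes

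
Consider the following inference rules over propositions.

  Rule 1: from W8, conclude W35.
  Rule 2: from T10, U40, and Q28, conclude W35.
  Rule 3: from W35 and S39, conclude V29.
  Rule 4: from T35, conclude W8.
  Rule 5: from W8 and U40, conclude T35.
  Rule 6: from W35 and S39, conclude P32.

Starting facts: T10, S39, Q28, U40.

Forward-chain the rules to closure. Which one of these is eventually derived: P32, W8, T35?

From T10, U40, and Q28, Rule 2 gives W35.
From W35 and S39, Rule 6 gives P32.
W8 would need T35 (Rule 4), but T35 is never established. T35 would need W8 and U40 (Rule 5), but W8 is never established.

P32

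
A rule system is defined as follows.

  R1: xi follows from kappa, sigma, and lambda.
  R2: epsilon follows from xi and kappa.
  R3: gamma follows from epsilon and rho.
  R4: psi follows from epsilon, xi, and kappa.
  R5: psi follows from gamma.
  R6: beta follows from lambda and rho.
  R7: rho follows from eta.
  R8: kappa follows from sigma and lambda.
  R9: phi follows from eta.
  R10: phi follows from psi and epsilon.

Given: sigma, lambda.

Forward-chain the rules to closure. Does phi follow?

Yes

From sigma and lambda, R8 gives kappa.
kappa, sigma, and lambda hold, so xi follows (R1).
xi and kappa hold, so epsilon follows (R2).
From epsilon, xi, and kappa, R4 gives psi.
psi and epsilon hold, so phi follows (R10).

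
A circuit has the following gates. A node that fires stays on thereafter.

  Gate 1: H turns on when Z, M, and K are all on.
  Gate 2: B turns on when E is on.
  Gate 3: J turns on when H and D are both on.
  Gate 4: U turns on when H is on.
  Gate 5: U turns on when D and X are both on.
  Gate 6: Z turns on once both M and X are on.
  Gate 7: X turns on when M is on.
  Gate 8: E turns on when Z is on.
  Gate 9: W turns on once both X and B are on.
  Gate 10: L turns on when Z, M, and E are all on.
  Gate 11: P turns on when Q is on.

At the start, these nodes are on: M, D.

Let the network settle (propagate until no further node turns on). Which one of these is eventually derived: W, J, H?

Gate 7: M on → X on.
Gate 6: M and X on → Z on.
Gate 8: Z on → E on.
E is on, so B turns on (Gate 2).
X and B are on, so W turns on (Gate 9).
H would need Z, M, and K (Gate 1), but K never turns on. J would need H and D (Gate 3), but H never turns on.

W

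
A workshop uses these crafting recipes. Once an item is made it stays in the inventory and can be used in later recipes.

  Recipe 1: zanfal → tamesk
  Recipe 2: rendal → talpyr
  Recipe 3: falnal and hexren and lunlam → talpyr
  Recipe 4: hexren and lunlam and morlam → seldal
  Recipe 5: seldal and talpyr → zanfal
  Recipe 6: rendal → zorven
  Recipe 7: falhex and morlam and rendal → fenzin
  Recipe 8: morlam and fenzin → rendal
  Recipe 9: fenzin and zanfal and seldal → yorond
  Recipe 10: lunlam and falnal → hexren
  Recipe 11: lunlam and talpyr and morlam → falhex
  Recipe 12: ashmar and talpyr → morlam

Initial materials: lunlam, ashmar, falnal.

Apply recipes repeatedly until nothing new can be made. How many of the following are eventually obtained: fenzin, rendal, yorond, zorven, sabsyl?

fenzin would need falhex, morlam, and rendal (Recipe 7), but rendal is never obtained.
rendal would need morlam and fenzin (Recipe 8), but fenzin is never obtained.
yorond would need fenzin, zanfal, and seldal (Recipe 9), but fenzin is never obtained.
zorven would need rendal (Recipe 6), but rendal is never obtained.
No rule produces sabsyl, and it is not given.
None of the 5 are reached.

0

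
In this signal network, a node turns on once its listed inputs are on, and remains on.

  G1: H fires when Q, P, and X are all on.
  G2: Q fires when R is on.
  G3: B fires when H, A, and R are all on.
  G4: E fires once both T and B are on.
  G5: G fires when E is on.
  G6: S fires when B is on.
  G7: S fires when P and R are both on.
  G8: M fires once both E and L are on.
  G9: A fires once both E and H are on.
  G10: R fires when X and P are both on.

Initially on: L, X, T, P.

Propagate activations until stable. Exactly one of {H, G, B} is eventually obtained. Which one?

H

X and P are on, so R fires (G10).
R is on, so Q fires (G2).
G1: Q, P, and X on → H on.
B would need H, A, and R (G3), but A never turns on. G would need E (G5), but E never turns on.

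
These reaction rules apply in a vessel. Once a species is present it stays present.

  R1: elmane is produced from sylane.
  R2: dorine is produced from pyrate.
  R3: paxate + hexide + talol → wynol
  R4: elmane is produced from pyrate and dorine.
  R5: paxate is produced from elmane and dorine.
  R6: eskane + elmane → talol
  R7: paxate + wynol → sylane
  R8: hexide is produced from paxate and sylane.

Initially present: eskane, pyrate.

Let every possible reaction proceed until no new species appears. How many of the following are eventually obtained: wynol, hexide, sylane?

wynol would need paxate, hexide, and talol (R3), but hexide never forms.
hexide would need paxate and sylane (R8), but sylane never forms.
sylane would need paxate and wynol (R7), but wynol never forms.
None of the 3 are reached.

0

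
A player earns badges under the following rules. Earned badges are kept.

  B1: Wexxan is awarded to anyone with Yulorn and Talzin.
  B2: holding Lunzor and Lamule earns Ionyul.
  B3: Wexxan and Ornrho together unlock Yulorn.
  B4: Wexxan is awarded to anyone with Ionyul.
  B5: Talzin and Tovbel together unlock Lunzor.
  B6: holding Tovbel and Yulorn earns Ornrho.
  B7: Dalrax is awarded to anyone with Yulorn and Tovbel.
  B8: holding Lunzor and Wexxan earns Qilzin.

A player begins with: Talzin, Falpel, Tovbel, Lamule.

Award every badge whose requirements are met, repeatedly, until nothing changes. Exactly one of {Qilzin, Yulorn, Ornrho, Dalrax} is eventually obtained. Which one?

Qilzin

With Talzin and Tovbel, Lunzor is earned (B5).
With Lunzor and Lamule, Ionyul is earned (B2).
With Ionyul, Wexxan is earned (B4).
With Lunzor and Wexxan, Qilzin is earned (B8).
Yulorn would need Wexxan and Ornrho (B3), but Ornrho is never earned. Ornrho would need Tovbel and Yulorn (B6), but Yulorn is never earned. Dalrax would need Yulorn and Tovbel (B7), but Yulorn is never earned.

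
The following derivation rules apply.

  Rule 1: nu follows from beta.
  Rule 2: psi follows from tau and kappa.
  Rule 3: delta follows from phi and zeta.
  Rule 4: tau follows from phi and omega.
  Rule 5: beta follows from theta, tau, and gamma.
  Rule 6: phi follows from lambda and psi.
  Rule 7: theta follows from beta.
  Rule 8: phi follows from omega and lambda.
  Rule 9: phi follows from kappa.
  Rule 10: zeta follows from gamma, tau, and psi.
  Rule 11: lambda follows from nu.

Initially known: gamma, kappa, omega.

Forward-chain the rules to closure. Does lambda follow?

lambda would need nu (Rule 11), but nu is never established.

No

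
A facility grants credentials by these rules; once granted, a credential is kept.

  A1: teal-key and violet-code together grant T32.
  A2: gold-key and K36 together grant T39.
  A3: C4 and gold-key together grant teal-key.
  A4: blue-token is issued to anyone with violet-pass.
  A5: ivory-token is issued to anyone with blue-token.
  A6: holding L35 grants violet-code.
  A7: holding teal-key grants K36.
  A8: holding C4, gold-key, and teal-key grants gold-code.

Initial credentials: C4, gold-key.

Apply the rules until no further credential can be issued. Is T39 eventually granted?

Yes

Holding C4 and gold-key grants teal-key (A3).
Holding teal-key grants K36 (A7).
Holding gold-key and K36 grants T39 (A2).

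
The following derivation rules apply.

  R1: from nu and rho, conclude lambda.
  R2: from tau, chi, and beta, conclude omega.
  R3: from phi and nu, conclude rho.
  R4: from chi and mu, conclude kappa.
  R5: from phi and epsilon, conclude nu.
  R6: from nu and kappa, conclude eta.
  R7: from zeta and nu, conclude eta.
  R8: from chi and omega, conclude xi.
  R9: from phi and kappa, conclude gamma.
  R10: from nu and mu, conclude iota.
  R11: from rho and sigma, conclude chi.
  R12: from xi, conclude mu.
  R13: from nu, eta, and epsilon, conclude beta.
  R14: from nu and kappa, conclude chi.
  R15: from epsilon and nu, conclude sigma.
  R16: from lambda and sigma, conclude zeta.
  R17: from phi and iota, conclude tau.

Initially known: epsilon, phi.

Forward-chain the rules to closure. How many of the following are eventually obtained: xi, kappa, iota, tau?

xi would need chi and omega (R8), but omega is never established.
kappa would need chi and mu (R4), but mu is never established.
iota would need nu and mu (R10), but mu is never established.
tau would need phi and iota (R17), but iota is never established.
None of the 4 are reached.

0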